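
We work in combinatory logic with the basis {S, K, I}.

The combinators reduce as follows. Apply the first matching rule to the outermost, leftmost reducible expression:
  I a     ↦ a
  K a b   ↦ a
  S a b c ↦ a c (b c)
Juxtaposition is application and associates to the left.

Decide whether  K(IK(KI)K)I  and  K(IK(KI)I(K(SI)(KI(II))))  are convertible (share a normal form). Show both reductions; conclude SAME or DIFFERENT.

Answer: SAME — A ⇓ KI, B ⇓ KI

Working:
Term A:
  start: K(IK(KI)K)I
  step 1: IK(KI)K
  step 2: K(KI)K
  step 3: KI

Term B:
  start: K(IK(KI)I(K(SI)(KI(II))))
  step 1: K(K(KI)I(K(SI)(KI(II))))
  step 2: K(KI(K(SI)(KI(II))))
  step 3: KI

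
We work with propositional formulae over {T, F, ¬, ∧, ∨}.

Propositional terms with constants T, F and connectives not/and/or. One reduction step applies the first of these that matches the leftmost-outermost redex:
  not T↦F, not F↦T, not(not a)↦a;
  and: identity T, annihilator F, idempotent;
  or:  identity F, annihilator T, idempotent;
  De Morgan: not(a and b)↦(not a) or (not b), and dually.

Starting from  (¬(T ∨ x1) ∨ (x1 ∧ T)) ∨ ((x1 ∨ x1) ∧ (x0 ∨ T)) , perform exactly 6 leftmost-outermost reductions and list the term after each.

  start: (¬(T ∨ x1) ∨ (x1 ∧ T)) ∨ ((x1 ∨ x1) ∧ (x0 ∨ T))
  step 1: ((¬T ∧ ¬x1) ∨ (x1 ∧ T)) ∨ ((x1 ∨ x1) ∧ (x0 ∨ T))
  step 2: ((F ∧ ¬x1) ∨ (x1 ∧ T)) ∨ ((x1 ∨ x1) ∧ (x0 ∨ T))
  step 3: (F ∨ (x1 ∧ T)) ∨ ((x1 ∨ x1) ∧ (x0 ∨ T))
  step 4: (x1 ∧ T) ∨ ((x1 ∨ x1) ∧ (x0 ∨ T))
  step 5: x1 ∨ ((x1 ∨ x1) ∧ (x0 ∨ T))
  step 6: x1 ∨ (x1 ∧ (x0 ∨ T))

Answer: after 6 steps: x1 ∨ (x1 ∧ (x0 ∨ T))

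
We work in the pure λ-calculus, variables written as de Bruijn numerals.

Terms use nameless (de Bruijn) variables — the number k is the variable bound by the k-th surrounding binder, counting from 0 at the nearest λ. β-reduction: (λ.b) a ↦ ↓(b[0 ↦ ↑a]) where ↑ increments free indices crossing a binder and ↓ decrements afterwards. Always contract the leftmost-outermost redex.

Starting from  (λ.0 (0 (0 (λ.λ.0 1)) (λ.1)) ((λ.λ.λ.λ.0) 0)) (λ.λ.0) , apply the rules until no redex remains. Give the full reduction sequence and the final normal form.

  start: (λ.0 (0 (0 (λ.λ.0 1)) (λ.1)) ((λ.λ.λ.λ.0) 0)) (λ.λ.0)
  →1  (λ.λ.0) ((λ.λ.0) ((λ.λ.0) (λ.λ.0 1)) (λ.λ.λ.0)) ((λ.λ.λ.λ.0) (λ.λ.0))
  →2  (λ.0) ((λ.λ.λ.λ.0) (λ.λ.0))
  →3  (λ.λ.λ.λ.0) (λ.λ.0)
  →4  λ.λ.λ.0

Answer: normal form = λ.λ.λ.0  (in 4 steps)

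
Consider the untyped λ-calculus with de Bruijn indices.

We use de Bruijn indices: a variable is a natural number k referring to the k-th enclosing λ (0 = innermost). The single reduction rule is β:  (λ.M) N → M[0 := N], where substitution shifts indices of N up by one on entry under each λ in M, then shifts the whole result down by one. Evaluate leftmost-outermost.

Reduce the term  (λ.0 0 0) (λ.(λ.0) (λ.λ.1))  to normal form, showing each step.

Answer: normal form = λ.λ.λ.λ.1  (in 5 steps)

Derivation:
  start: (λ.0 0 0) (λ.(λ.0) (λ.λ.1))
  →1  (λ.(λ.0) (λ.λ.1)) (λ.(λ.0) (λ.λ.1)) (λ.(λ.0) (λ.λ.1))
  →2  (λ.0) (λ.λ.1) (λ.(λ.0) (λ.λ.1))
  →3  (λ.λ.1) (λ.(λ.0) (λ.λ.1))
  →4  λ.λ.(λ.0) (λ.λ.1)
  →5  λ.λ.λ.λ.1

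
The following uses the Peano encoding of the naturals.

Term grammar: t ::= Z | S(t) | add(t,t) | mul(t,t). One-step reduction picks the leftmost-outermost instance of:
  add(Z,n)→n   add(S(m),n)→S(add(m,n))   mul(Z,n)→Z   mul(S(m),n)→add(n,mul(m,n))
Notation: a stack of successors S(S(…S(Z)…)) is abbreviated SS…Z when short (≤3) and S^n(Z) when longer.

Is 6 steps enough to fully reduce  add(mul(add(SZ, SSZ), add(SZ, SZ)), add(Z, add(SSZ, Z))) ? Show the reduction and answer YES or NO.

Answer: NO — after 6 steps the term is S(add(add(SZ, mul(add(Z, SSZ), add(SZ, SZ))), add(Z, add(SSZ, Z)))), not yet normal

Working:
  start: add(mul(add(SZ, SSZ), add(SZ, SZ)), add(Z, add(SSZ, Z)))
  →1  add(mul(S(add(Z, SSZ)), add(SZ, SZ)), add(Z, add(SSZ, Z)))
  →2  add(add(add(SZ, SZ), mul(add(Z, SSZ), add(SZ, SZ))), add(Z, add(SSZ, Z)))
  →3  add(add(S(add(Z, SZ)), mul(add(Z, SSZ), add(SZ, SZ))), add(Z, add(SSZ, Z)))
  →4  add(S(add(add(Z, SZ), mul(add(Z, SSZ), add(SZ, SZ)))), add(Z, add(SSZ, Z)))
  →5  S(add(add(add(Z, SZ), mul(add(Z, SSZ), add(SZ, SZ))), add(Z, add(SSZ, Z))))
  →6  S(add(add(SZ, mul(add(Z, SSZ), add(SZ, SZ))), add(Z, add(SSZ, Z))))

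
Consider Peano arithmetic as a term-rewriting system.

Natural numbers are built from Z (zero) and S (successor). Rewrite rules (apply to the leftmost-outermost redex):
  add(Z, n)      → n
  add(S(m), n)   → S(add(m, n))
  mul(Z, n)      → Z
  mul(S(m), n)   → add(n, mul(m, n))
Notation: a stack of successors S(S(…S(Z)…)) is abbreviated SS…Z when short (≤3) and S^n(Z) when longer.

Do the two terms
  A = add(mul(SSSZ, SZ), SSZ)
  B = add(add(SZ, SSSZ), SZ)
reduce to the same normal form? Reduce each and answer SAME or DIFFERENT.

Term A:
  start: add(mul(SSSZ, SZ), SSZ)
  [1] add(add(SZ, mul(SSZ, SZ)), SSZ)
  [2] add(S(add(Z, mul(SSZ, SZ))), SSZ)
  [3] S(add(add(Z, mul(SSZ, SZ)), SSZ))
  [4] S(add(mul(SSZ, SZ), SSZ))
  [5] S(add(add(SZ, mul(SZ, SZ)), SSZ))
  [6] S(add(S(add(Z, mul(SZ, SZ))), SSZ))
  [7] S(S(add(add(Z, mul(SZ, SZ)), SSZ)))
  [8] S(S(add(mul(SZ, SZ), SSZ)))
  [9] S(S(add(add(SZ, mul(Z, SZ)), SSZ)))
  [10] S(S(add(S(add(Z, mul(Z, SZ))), SSZ)))
  [11] S(S(S(add(add(Z, mul(Z, SZ)), SSZ))))
  [12] S(S(S(add(mul(Z, SZ), SSZ))))
  [13] S(S(S(add(Z, SSZ))))
  [14] S^5(Z)

Term B:
  start: add(add(SZ, SSSZ), SZ)
  [1] add(S(add(Z, SSSZ)), SZ)
  [2] S(add(add(Z, SSSZ), SZ))
  [3] S(add(SSSZ, SZ))
  [4] S(S(add(SSZ, SZ)))
  [5] S(S(S(add(SZ, SZ))))
  [6] S(S(S(S(add(Z, SZ)))))
  [7] S^5(Z)

Answer: SAME — A ⇓ S^5(Z), B ⇓ S^5(Z)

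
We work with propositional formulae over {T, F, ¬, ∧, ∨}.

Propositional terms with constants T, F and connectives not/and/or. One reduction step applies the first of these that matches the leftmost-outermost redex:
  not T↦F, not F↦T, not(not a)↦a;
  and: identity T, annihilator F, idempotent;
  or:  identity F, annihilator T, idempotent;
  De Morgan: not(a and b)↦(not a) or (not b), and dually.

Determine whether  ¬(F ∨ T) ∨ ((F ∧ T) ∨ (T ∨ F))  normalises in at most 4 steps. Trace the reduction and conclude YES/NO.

Answer: NO — after 4 steps the term is F ∨ ((F ∧ T) ∨ (T ∨ F)), not yet normal

Reduction:
  start: ¬(F ∨ T) ∨ ((F ∧ T) ∨ (T ∨ F))
  step 1: (¬F ∧ ¬T) ∨ ((F ∧ T) ∨ (T ∨ F))
  step 2: (T ∧ ¬T) ∨ ((F ∧ T) ∨ (T ∨ F))
  step 3: ¬T ∨ ((F ∧ T) ∨ (T ∨ F))
  step 4: F ∨ ((F ∧ T) ∨ (T ∨ F))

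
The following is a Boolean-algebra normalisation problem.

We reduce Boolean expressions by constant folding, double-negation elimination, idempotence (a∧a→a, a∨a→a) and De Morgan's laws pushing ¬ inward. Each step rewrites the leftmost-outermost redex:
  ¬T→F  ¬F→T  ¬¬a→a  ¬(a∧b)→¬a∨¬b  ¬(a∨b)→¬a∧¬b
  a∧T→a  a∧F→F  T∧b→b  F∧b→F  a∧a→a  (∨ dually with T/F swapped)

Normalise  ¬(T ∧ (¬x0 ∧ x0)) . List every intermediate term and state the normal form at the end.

  start: ¬(T ∧ (¬x0 ∧ x0))
  [1] ¬T ∨ ¬(¬x0 ∧ x0)
  [2] F ∨ ¬(¬x0 ∧ x0)
  [3] ¬(¬x0 ∧ x0)
  [4] ¬¬x0 ∨ ¬x0
  [5] x0 ∨ ¬x0

Answer: normal form = x0 ∨ ¬x0  (in 5 steps)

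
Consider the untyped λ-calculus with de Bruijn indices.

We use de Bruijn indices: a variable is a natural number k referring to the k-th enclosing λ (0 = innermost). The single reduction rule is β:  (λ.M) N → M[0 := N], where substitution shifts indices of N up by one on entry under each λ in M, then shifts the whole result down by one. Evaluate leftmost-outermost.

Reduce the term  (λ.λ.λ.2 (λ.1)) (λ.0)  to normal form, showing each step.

  start: (λ.λ.λ.2 (λ.1)) (λ.0)
  [1] λ.λ.(λ.0) (λ.1)
  [2] λ.λ.λ.1

Answer: normal form = λ.λ.λ.1  (in 2 steps)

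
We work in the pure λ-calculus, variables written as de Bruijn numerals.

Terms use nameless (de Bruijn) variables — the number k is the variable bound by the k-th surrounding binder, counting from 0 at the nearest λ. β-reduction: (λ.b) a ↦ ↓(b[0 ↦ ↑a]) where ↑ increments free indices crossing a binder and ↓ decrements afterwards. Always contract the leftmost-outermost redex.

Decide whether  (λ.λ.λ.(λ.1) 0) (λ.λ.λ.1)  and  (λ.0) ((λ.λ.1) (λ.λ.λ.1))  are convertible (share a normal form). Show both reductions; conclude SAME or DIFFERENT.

Term A:
  start: (λ.λ.λ.(λ.1) 0) (λ.λ.λ.1)
  step 1: λ.λ.(λ.1) 0
  step 2: λ.λ.0

Term B:
  start: (λ.0) ((λ.λ.1) (λ.λ.λ.1))
  step 1: (λ.λ.1) (λ.λ.λ.1)
  step 2: λ.λ.λ.λ.1

Answer: DIFFERENT — A ⇓ λ.λ.0, B ⇓ λ.λ.λ.λ.1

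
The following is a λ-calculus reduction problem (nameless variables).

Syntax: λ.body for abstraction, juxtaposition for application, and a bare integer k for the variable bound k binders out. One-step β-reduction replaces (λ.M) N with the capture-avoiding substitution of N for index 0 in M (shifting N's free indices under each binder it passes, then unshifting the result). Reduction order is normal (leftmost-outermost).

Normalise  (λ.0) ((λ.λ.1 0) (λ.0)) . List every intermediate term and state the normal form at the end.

  start: (λ.0) ((λ.λ.1 0) (λ.0))
  →1  (λ.λ.1 0) (λ.0)
  →2  λ.(λ.0) 0
  →3  λ.0

Answer: normal form = λ.0  (in 3 steps)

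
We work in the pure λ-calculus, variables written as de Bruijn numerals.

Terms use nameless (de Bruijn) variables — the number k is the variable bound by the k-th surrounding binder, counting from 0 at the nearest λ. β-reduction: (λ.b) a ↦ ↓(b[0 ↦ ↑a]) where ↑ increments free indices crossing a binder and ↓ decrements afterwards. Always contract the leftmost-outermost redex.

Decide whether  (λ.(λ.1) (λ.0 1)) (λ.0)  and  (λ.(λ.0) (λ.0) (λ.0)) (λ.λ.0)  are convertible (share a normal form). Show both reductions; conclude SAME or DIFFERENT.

Term A:
  start: (λ.(λ.1) (λ.0 1)) (λ.0)
  →1  (λ.λ.0) (λ.0 (λ.0))
  →2  λ.0

Term B:
  start: (λ.(λ.0) (λ.0) (λ.0)) (λ.λ.0)
  →1  (λ.0) (λ.0) (λ.0)
  →2  (λ.0) (λ.0)
  →3  λ.0

Answer: SAME — A ⇓ λ.0, B ⇓ λ.0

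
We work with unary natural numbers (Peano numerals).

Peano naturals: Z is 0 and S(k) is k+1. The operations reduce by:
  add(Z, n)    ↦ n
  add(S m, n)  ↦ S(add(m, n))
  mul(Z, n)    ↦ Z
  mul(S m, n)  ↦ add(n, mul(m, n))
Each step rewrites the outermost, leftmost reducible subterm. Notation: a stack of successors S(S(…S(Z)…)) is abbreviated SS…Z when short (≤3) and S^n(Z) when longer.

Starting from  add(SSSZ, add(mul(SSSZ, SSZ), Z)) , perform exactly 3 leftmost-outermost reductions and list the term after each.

Answer: after 3 steps: S(S(S(add(Z, add(mul(SSSZ, SSZ), Z)))))

Derivation:
  start: add(SSSZ, add(mul(SSSZ, SSZ), Z))
  [1] S(add(SSZ, add(mul(SSSZ, SSZ), Z)))
  [2] S(S(add(SZ, add(mul(SSSZ, SSZ), Z))))
  [3] S(S(S(add(Z, add(mul(SSSZ, SSZ), Z)))))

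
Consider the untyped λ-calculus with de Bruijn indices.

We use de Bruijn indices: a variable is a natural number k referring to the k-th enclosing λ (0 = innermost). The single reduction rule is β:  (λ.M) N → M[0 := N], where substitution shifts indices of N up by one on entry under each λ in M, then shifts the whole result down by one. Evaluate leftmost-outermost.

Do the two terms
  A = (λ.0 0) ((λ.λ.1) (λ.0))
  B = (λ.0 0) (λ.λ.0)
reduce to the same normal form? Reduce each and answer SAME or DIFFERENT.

Term A:
  start: (λ.0 0) ((λ.λ.1) (λ.0))
  step 1: (λ.λ.1) (λ.0) ((λ.λ.1) (λ.0))
  step 2: (λ.λ.0) ((λ.λ.1) (λ.0))
  step 3: λ.0

Term B:
  start: (λ.0 0) (λ.λ.0)
  step 1: (λ.λ.0) (λ.λ.0)
  step 2: λ.0

Answer: SAME — A ⇓ λ.0, B ⇓ λ.0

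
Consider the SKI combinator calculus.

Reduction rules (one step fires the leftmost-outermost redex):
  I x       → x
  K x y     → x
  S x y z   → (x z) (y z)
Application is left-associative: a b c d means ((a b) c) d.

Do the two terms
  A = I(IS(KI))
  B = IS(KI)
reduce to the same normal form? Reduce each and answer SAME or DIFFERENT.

Term A:
  start: I(IS(KI))
  step 1: IS(KI)
  step 2: S(KI)

Term B:
  start: IS(KI)
  step 1: S(KI)

Answer: SAME — A ⇓ S(KI), B ⇓ S(KI)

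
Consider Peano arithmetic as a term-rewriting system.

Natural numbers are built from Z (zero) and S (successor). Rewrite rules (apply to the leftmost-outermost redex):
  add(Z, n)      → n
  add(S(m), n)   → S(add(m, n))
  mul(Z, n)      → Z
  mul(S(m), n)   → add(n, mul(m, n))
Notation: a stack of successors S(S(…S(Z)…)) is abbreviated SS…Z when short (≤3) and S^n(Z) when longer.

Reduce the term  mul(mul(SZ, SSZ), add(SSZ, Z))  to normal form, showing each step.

  start: mul(mul(SZ, SSZ), add(SSZ, Z))
  [1] mul(add(SSZ, mul(Z, SSZ)), add(SSZ, Z))
  [2] mul(S(add(SZ, mul(Z, SSZ))), add(SSZ, Z))
  [3] add(add(SSZ, Z), mul(add(SZ, mul(Z, SSZ)), add(SSZ, Z)))
  [4] add(S(add(SZ, Z)), mul(add(SZ, mul(Z, SSZ)), add(SSZ, Z)))
  [5] S(add(add(SZ, Z), mul(add(SZ, mul(Z, SSZ)), add(SSZ, Z))))
  [6] S(add(S(add(Z, Z)), mul(add(SZ, mul(Z, SSZ)), add(SSZ, Z))))
  [7] S(S(add(add(Z, Z), mul(add(SZ, mul(Z, SSZ)), add(SSZ, Z)))))
  [8] S(S(add(Z, mul(add(SZ, mul(Z, SSZ)), add(SSZ, Z)))))
  [9] S(S(mul(add(SZ, mul(Z, SSZ)), add(SSZ, Z))))
  [10] S(S(mul(S(add(Z, mul(Z, SSZ))), add(SSZ, Z))))
  [11] S(S(add(add(SSZ, Z), mul(add(Z, mul(Z, SSZ)), add(SSZ, Z)))))
  [12] S(S(add(S(add(SZ, Z)), mul(add(Z, mul(Z, SSZ)), add(SSZ, Z)))))
  [13] S(S(S(add(add(SZ, Z), mul(add(Z, mul(Z, SSZ)), add(SSZ, Z))))))
  [14] S(S(S(add(S(add(Z, Z)), mul(add(Z, mul(Z, SSZ)), add(SSZ, Z))))))
  [15] S(S(S(S(add(add(Z, Z), mul(add(Z, mul(Z, SSZ)), add(SSZ, Z)))))))
  [16] S(S(S(S(add(Z, mul(add(Z, mul(Z, SSZ)), add(SSZ, Z)))))))
  [17] S(S(S(S(mul(add(Z, mul(Z, SSZ)), add(SSZ, Z))))))
  [18] S(S(S(S(mul(mul(Z, SSZ), add(SSZ, Z))))))
  [19] S(S(S(S(mul(Z, add(SSZ, Z))))))
  [20] S^4(Z)

Answer: normal form = S^4(Z)  (in 20 steps)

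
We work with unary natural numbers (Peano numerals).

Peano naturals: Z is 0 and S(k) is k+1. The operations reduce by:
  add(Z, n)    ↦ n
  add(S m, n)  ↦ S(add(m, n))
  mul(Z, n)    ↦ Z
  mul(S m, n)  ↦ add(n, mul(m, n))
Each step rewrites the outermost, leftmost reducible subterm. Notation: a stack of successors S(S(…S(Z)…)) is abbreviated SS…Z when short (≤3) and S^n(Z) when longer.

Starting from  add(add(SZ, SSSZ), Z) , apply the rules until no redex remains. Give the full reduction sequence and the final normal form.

Answer: normal form = S^4(Z)  (in 7 steps)

Derivation:
  start: add(add(SZ, SSSZ), Z)
  [1] add(S(add(Z, SSSZ)), Z)
  [2] S(add(add(Z, SSSZ), Z))
  [3] S(add(SSSZ, Z))
  [4] S(S(add(SSZ, Z)))
  [5] S(S(S(add(SZ, Z))))
  [6] S(S(S(S(add(Z, Z)))))
  [7] S^4(Z)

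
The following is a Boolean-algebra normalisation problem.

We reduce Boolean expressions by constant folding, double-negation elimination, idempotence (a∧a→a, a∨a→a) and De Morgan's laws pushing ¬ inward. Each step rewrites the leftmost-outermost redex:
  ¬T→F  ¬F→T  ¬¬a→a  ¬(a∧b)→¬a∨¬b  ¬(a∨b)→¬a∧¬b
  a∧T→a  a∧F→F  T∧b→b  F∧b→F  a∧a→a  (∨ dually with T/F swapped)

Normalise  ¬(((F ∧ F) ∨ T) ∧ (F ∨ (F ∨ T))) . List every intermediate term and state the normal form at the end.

Answer: normal form = F  (in 15 steps)

Derivation:
  start: ¬(((F ∧ F) ∨ T) ∧ (F ∨ (F ∨ T)))
  step 1: ¬((F ∧ F) ∨ T) ∨ ¬(F ∨ (F ∨ T))
  step 2: (¬(F ∧ F) ∧ ¬T) ∨ ¬(F ∨ (F ∨ T))
  step 3: ((¬F ∨ ¬F) ∧ ¬T) ∨ ¬(F ∨ (F ∨ T))
  step 4: (¬F ∧ ¬T) ∨ ¬(F ∨ (F ∨ T))
  step 5: (T ∧ ¬T) ∨ ¬(F ∨ (F ∨ T))
  step 6: ¬T ∨ ¬(F ∨ (F ∨ T))
  step 7: F ∨ ¬(F ∨ (F ∨ T))
  step 8: ¬(F ∨ (F ∨ T))
  step 9: ¬F ∧ ¬(F ∨ T)
  step 10: T ∧ ¬(F ∨ T)
  step 11: ¬(F ∨ T)
  step 12: ¬F ∧ ¬T
  step 13: T ∧ ¬T
  step 14: ¬T
  step 15: F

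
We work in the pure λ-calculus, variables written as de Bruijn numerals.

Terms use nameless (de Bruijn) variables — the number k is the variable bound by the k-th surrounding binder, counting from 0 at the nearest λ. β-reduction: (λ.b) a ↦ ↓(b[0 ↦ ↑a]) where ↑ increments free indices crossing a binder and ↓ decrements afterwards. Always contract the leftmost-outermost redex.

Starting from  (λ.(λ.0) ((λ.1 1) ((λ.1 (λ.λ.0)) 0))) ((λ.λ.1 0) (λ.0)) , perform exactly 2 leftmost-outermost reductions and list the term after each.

Answer: after 2 steps: (λ.(λ.λ.1 0) (λ.0) ((λ.λ.1 0) (λ.0))) ((λ.(λ.λ.1 0) (λ.0) (λ.λ.0)) ((λ.λ.1 0) (λ.0)))

Derivation:
  start: (λ.(λ.0) ((λ.1 1) ((λ.1 (λ.λ.0)) 0))) ((λ.λ.1 0) (λ.0))
  step 1: (λ.0) ((λ.(λ.λ.1 0) (λ.0) ((λ.λ.1 0) (λ.0))) ((λ.(λ.λ.1 0) (λ.0) (λ.λ.0)) ((λ.λ.1 0) (λ.0))))
  step 2: (λ.(λ.λ.1 0) (λ.0) ((λ.λ.1 0) (λ.0))) ((λ.(λ.λ.1 0) (λ.0) (λ.λ.0)) ((λ.λ.1 0) (λ.0)))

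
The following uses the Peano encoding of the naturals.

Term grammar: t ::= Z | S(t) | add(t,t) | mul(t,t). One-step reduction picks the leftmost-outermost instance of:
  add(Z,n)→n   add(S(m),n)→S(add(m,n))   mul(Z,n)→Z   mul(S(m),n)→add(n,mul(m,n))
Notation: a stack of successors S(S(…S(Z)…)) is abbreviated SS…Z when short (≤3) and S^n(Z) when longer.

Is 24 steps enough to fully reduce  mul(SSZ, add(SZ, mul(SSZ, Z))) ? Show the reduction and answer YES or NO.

Answer: YES — reaches normal form SSZ in 21 ≤ 24 steps

Reduction:
  start: mul(SSZ, add(SZ, mul(SSZ, Z)))
  →1  add(add(SZ, mul(SSZ, Z)), mul(SZ, add(SZ, mul(SSZ, Z))))
  →2  add(S(add(Z, mul(SSZ, Z))), mul(SZ, add(SZ, mul(SSZ, Z))))
  →3  S(add(add(Z, mul(SSZ, Z)), mul(SZ, add(SZ, mul(SSZ, Z)))))
  →4  S(add(mul(SSZ, Z), mul(SZ, add(SZ, mul(SSZ, Z)))))
  →5  S(add(add(Z, mul(SZ, Z)), mul(SZ, add(SZ, mul(SSZ, Z)))))
  →6  S(add(mul(SZ, Z), mul(SZ, add(SZ, mul(SSZ, Z)))))
  →7  S(add(add(Z, mul(Z, Z)), mul(SZ, add(SZ, mul(SSZ, Z)))))
  →8  S(add(mul(Z, Z), mul(SZ, add(SZ, mul(SSZ, Z)))))
  →9  S(add(Z, mul(SZ, add(SZ, mul(SSZ, Z)))))
  →10  S(mul(SZ, add(SZ, mul(SSZ, Z))))
  →11  S(add(add(SZ, mul(SSZ, Z)), mul(Z, add(SZ, mul(SSZ, Z)))))
  →12  S(add(S(add(Z, mul(SSZ, Z))), mul(Z, add(SZ, mul(SSZ, Z)))))
  →13  S(S(add(add(Z, mul(SSZ, Z)), mul(Z, add(SZ, mul(SSZ, Z))))))
  →14  S(S(add(mul(SSZ, Z), mul(Z, add(SZ, mul(SSZ, Z))))))
  →15  S(S(add(add(Z, mul(SZ, Z)), mul(Z, add(SZ, mul(SSZ, Z))))))
  →16  S(S(add(mul(SZ, Z), mul(Z, add(SZ, mul(SSZ, Z))))))
  →17  S(S(add(add(Z, mul(Z, Z)), mul(Z, add(SZ, mul(SSZ, Z))))))
  →18  S(S(add(mul(Z, Z), mul(Z, add(SZ, mul(SSZ, Z))))))
  →19  S(S(add(Z, mul(Z, add(SZ, mul(SSZ, Z))))))
  →20  S(S(mul(Z, add(SZ, mul(SSZ, Z)))))
  →21  SSZ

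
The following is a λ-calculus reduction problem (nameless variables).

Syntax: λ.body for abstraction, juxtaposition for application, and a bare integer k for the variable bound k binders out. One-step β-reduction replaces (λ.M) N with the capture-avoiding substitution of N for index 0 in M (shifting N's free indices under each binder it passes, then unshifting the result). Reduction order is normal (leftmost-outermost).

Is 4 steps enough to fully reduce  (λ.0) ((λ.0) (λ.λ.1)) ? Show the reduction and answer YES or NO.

  start: (λ.0) ((λ.0) (λ.λ.1))
  [1] (λ.0) (λ.λ.1)
  [2] λ.λ.1

Answer: YES — reaches normal form λ.λ.1 in 2 ≤ 4 steps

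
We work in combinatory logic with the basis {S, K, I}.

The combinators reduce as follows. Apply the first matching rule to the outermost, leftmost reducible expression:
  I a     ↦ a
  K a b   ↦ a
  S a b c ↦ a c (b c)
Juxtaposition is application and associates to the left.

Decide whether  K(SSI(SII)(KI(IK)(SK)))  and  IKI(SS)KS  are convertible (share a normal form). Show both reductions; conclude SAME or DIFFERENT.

Answer: DIFFERENT — A ⇓ K(SK(SK)), B ⇓ KS

Working:
Term A:
  start: K(SSI(SII)(KI(IK)(SK)))
  step 1: K(S(SII)(I(SII))(KI(IK)(SK)))
  step 2: K(SII(KI(IK)(SK))(I(SII)(KI(IK)(SK))))
  step 3: K(I(KI(IK)(SK))(I(KI(IK)(SK)))(I(SII)(KI(IK)(SK))))
  step 4: K(KI(IK)(SK)(I(KI(IK)(SK)))(I(SII)(KI(IK)(SK))))
  step 5: K(I(SK)(I(KI(IK)(SK)))(I(SII)(KI(IK)(SK))))
  step 6: K(SK(I(KI(IK)(SK)))(I(SII)(KI(IK)(SK))))
  step 7: K(K(I(SII)(KI(IK)(SK)))(I(KI(IK)(SK))(I(SII)(KI(IK)(SK)))))
  step 8: K(I(SII)(KI(IK)(SK)))
  step 9: K(SII(KI(IK)(SK)))
  step 10: K(I(KI(IK)(SK))(I(KI(IK)(SK))))
  step 11: K(KI(IK)(SK)(I(KI(IK)(SK))))
  step 12: K(I(SK)(I(KI(IK)(SK))))
  step 13: K(SK(I(KI(IK)(SK))))
  step 14: K(SK(KI(IK)(SK)))
  step 15: K(SK(I(SK)))
  step 16: K(SK(SK))

Term B:
  start: IKI(SS)KS
  step 1: KI(SS)KS
  step 2: IKS
  step 3: KS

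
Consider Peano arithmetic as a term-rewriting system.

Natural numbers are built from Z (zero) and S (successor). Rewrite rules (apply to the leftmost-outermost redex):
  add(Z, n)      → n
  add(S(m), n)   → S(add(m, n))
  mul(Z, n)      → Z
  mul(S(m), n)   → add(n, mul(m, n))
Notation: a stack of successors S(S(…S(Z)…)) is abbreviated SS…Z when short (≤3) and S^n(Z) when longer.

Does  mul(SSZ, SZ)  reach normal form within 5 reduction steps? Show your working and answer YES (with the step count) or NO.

Answer: NO — after 5 steps the term is S(S(add(Z, mul(Z, SZ)))), not yet normal

Working:
  start: mul(SSZ, SZ)
  step 1: add(SZ, mul(SZ, SZ))
  step 2: S(add(Z, mul(SZ, SZ)))
  step 3: S(mul(SZ, SZ))
  step 4: S(add(SZ, mul(Z, SZ)))
  step 5: S(S(add(Z, mul(Z, SZ))))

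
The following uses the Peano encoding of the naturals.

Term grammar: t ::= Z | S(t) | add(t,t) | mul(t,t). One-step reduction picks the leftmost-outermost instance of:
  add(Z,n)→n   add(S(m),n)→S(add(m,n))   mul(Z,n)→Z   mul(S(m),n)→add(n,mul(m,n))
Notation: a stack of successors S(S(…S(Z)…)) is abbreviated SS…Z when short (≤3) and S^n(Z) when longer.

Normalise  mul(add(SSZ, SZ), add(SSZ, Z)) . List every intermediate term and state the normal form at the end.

  start: mul(add(SSZ, SZ), add(SSZ, Z))
  [1] mul(S(add(SZ, SZ)), add(SSZ, Z))
  [2] add(add(SSZ, Z), mul(add(SZ, SZ), add(SSZ, Z)))
  [3] add(S(add(SZ, Z)), mul(add(SZ, SZ), add(SSZ, Z)))
  [4] S(add(add(SZ, Z), mul(add(SZ, SZ), add(SSZ, Z))))
  [5] S(add(S(add(Z, Z)), mul(add(SZ, SZ), add(SSZ, Z))))
  [6] S(S(add(add(Z, Z), mul(add(SZ, SZ), add(SSZ, Z)))))
  [7] S(S(add(Z, mul(add(SZ, SZ), add(SSZ, Z)))))
  [8] S(S(mul(add(SZ, SZ), add(SSZ, Z))))
  [9] S(S(mul(S(add(Z, SZ)), add(SSZ, Z))))
  [10] S(S(add(add(SSZ, Z), mul(add(Z, SZ), add(SSZ, Z)))))
  [11] S(S(add(S(add(SZ, Z)), mul(add(Z, SZ), add(SSZ, Z)))))
  [12] S(S(S(add(add(SZ, Z), mul(add(Z, SZ), add(SSZ, Z))))))
  [13] S(S(S(add(S(add(Z, Z)), mul(add(Z, SZ), add(SSZ, Z))))))
  [14] S(S(S(S(add(add(Z, Z), mul(add(Z, SZ), add(SSZ, Z)))))))
  [15] S(S(S(S(add(Z, mul(add(Z, SZ), add(SSZ, Z)))))))
  [16] S(S(S(S(mul(add(Z, SZ), add(SSZ, Z))))))
  [17] S(S(S(S(mul(SZ, add(SSZ, Z))))))
  [18] S(S(S(S(add(add(SSZ, Z), mul(Z, add(SSZ, Z)))))))
  [19] S(S(S(S(add(S(add(SZ, Z)), mul(Z, add(SSZ, Z)))))))
  [20] S(S(S(S(S(add(add(SZ, Z), mul(Z, add(SSZ, Z))))))))
  [21] S(S(S(S(S(add(S(add(Z, Z)), mul(Z, add(SSZ, Z))))))))
  [22] S(S(S(S(S(S(add(add(Z, Z), mul(Z, add(SSZ, Z)))))))))
  [23] S(S(S(S(S(S(add(Z, mul(Z, add(SSZ, Z)))))))))
  [24] S(S(S(S(S(S(mul(Z, add(SSZ, Z))))))))
  [25] S^6(Z)

Answer: normal form = S^6(Z)  (in 25 steps)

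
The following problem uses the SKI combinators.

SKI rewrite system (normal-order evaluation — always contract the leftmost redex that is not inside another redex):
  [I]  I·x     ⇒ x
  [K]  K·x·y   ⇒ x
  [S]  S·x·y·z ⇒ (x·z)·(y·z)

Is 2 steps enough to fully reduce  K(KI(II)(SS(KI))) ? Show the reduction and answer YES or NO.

Answer: YES — reaches normal form K(SS(KI)) in 2 ≤ 2 steps

Working:
  start: K(KI(II)(SS(KI)))
  step 1: K(I(SS(KI)))
  step 2: K(SS(KI))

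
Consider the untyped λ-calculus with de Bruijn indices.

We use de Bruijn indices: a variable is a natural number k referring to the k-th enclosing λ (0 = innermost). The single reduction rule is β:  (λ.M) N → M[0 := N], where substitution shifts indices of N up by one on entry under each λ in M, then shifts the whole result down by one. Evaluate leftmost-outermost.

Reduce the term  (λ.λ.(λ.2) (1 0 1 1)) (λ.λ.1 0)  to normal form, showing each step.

Answer: normal form = λ.λ.λ.1 0  (in 2 steps)

Working:
  start: (λ.λ.(λ.2) (1 0 1 1)) (λ.λ.1 0)
  step 1: λ.(λ.λ.λ.1 0) ((λ.λ.1 0) 0 (λ.λ.1 0) (λ.λ.1 0))
  step 2: λ.λ.λ.1 0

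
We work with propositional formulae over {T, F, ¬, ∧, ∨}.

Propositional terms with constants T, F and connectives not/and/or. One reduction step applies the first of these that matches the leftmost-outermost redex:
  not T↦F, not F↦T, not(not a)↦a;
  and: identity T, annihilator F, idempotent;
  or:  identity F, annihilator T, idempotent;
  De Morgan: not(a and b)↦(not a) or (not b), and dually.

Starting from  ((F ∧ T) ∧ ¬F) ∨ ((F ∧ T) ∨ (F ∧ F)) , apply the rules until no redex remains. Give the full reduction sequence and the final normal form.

  start: ((F ∧ T) ∧ ¬F) ∨ ((F ∧ T) ∨ (F ∧ F))
  →1  (F ∧ ¬F) ∨ ((F ∧ T) ∨ (F ∧ F))
  →2  F ∨ ((F ∧ T) ∨ (F ∧ F))
  →3  (F ∧ T) ∨ (F ∧ F)
  →4  F ∨ (F ∧ F)
  →5  F ∧ F
  →6  F

Answer: normal form = F  (in 6 steps)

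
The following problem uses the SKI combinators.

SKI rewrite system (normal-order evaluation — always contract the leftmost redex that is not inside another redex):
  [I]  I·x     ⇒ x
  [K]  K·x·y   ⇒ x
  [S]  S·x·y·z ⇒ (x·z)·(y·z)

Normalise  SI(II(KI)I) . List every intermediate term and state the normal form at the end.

Answer: normal form = SII  (in 3 steps)

Working:
  start: SI(II(KI)I)
  [1] SI(I(KI)I)
  [2] SI(KII)
  [3] SII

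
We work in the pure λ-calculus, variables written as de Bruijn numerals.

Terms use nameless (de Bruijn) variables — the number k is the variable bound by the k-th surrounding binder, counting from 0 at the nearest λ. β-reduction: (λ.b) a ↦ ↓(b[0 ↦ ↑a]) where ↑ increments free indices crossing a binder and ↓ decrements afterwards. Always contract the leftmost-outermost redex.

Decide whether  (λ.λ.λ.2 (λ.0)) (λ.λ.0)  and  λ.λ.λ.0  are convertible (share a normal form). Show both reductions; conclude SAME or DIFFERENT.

Term A:
  start: (λ.λ.λ.2 (λ.0)) (λ.λ.0)
  →1  λ.λ.(λ.λ.0) (λ.0)
  →2  λ.λ.λ.0

Term B:
  start: λ.λ.λ.0

Answer: SAME — A ⇓ λ.λ.λ.0, B ⇓ λ.λ.λ.0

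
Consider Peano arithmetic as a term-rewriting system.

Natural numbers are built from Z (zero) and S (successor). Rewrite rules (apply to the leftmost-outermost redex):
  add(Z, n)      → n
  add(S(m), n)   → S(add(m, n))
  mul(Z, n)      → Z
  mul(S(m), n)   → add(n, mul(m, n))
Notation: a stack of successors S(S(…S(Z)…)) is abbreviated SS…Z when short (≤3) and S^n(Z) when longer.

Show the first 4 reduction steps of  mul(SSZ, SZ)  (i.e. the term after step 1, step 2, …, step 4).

Answer: after 4 steps: S(add(SZ, mul(Z, SZ)))

Derivation:
  start: mul(SSZ, SZ)
  step 1: add(SZ, mul(SZ, SZ))
  step 2: S(add(Z, mul(SZ, SZ)))
  step 3: S(mul(SZ, SZ))
  step 4: S(add(SZ, mul(Z, SZ)))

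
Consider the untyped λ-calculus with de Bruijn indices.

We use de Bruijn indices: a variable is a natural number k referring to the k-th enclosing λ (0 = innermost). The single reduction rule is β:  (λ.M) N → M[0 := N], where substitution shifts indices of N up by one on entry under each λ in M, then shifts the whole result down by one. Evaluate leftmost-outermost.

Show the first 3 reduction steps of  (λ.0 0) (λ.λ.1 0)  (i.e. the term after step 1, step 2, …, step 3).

Answer: after 3 steps: λ.λ.1 0

Reduction:
  start: (λ.0 0) (λ.λ.1 0)
  →1  (λ.λ.1 0) (λ.λ.1 0)
  →2  λ.(λ.λ.1 0) 0
  →3  λ.λ.1 0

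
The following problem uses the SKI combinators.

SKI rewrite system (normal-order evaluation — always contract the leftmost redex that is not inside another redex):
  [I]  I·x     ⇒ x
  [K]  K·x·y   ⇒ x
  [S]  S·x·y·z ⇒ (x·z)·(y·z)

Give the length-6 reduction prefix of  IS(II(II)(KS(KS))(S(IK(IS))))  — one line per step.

Answer: after 6 steps: S(S(S(IK(IS))))

Working:
  start: IS(II(II)(KS(KS))(S(IK(IS))))
  →1  S(II(II)(KS(KS))(S(IK(IS))))
  →2  S(I(II)(KS(KS))(S(IK(IS))))
  →3  S(II(KS(KS))(S(IK(IS))))
  →4  S(I(KS(KS))(S(IK(IS))))
  →5  S(KS(KS)(S(IK(IS))))
  →6  S(S(S(IK(IS))))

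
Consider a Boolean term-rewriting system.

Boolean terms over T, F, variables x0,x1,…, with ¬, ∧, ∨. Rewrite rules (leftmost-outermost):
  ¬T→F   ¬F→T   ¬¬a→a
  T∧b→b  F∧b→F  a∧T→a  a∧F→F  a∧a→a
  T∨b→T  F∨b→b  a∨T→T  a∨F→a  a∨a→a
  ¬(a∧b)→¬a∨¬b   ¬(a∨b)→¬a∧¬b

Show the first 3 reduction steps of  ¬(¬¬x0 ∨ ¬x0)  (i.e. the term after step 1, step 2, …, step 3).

  start: ¬(¬¬x0 ∨ ¬x0)
  step 1: ¬¬¬x0 ∧ ¬¬x0
  step 2: ¬x0 ∧ ¬¬x0
  step 3: ¬x0 ∧ x0

Answer: after 3 steps: ¬x0 ∧ x0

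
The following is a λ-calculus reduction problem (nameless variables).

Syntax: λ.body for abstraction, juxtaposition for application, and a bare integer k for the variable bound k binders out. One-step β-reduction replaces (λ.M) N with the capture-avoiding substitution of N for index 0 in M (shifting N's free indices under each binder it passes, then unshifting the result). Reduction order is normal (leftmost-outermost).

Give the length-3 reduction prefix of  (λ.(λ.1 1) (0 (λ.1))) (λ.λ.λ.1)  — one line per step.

Answer: after 3 steps: λ.λ.1

Working:
  start: (λ.(λ.1 1) (0 (λ.1))) (λ.λ.λ.1)
  →1  (λ.(λ.λ.λ.1) (λ.λ.λ.1)) ((λ.λ.λ.1) (λ.λ.λ.λ.1))
  →2  (λ.λ.λ.1) (λ.λ.λ.1)
  →3  λ.λ.1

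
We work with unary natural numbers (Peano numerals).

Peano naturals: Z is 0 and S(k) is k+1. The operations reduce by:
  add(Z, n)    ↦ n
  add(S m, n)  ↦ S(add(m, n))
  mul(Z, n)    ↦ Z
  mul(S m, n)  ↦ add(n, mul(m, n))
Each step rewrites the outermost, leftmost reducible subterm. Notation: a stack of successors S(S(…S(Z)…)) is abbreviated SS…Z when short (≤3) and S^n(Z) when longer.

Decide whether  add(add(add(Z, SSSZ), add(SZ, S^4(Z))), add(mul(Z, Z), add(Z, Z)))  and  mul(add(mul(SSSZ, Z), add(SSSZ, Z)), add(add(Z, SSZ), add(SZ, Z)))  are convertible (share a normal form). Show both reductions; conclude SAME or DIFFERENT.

Term A:
  start: add(add(add(Z, SSSZ), add(SZ, S^4(Z))), add(mul(Z, Z), add(Z, Z)))
  →1  add(add(SSSZ, add(SZ, S^4(Z))), add(mul(Z, Z), add(Z, Z)))
  →2  add(S(add(SSZ, add(SZ, S^4(Z)))), add(mul(Z, Z), add(Z, Z)))
  →3  S(add(add(SSZ, add(SZ, S^4(Z))), add(mul(Z, Z), add(Z, Z))))
  →4  S(add(S(add(SZ, add(SZ, S^4(Z)))), add(mul(Z, Z), add(Z, Z))))
  →5  S(S(add(add(SZ, add(SZ, S^4(Z))), add(mul(Z, Z), add(Z, Z)))))
  →6  S(S(add(S(add(Z, add(SZ, S^4(Z)))), add(mul(Z, Z), add(Z, Z)))))
  →7  S(S(S(add(add(Z, add(SZ, S^4(Z))), add(mul(Z, Z), add(Z, Z))))))
  →8  S(S(S(add(add(SZ, S^4(Z)), add(mul(Z, Z), add(Z, Z))))))
  →9  S(S(S(add(S(add(Z, S^4(Z))), add(mul(Z, Z), add(Z, Z))))))
  →10  S(S(S(S(add(add(Z, S^4(Z)), add(mul(Z, Z), add(Z, Z)))))))
  →11  S(S(S(S(add(S^4(Z), add(mul(Z, Z), add(Z, Z)))))))
  →12  S(S(S(S(S(add(SSSZ, add(mul(Z, Z), add(Z, Z))))))))
  →13  S(S(S(S(S(S(add(SSZ, add(mul(Z, Z), add(Z, Z)))))))))
  →14  S(S(S(S(S(S(S(add(SZ, add(mul(Z, Z), add(Z, Z))))))))))
  →15  S(S(S(S(S(S(S(S(add(Z, add(mul(Z, Z), add(Z, Z)))))))))))
  →16  S(S(S(S(S(S(S(S(add(mul(Z, Z), add(Z, Z))))))))))
  →17  S(S(S(S(S(S(S(S(add(Z, add(Z, Z))))))))))
  →18  S(S(S(S(S(S(S(S(add(Z, Z)))))))))
  →19  S^8(Z)

Term B:
  start: mul(add(mul(SSSZ, Z), add(SSSZ, Z)), add(add(Z, SSZ), add(SZ, Z)))
  →1  mul(add(add(Z, mul(SSZ, Z)), add(SSSZ, Z)), add(add(Z, SSZ), add(SZ, Z)))
  →2  mul(add(mul(SSZ, Z), add(SSSZ, Z)), add(add(Z, SSZ), add(SZ, Z)))
  →3  mul(add(add(Z, mul(SZ, Z)), add(SSSZ, Z)), add(add(Z, SSZ), add(SZ, Z)))
  →4  mul(add(mul(SZ, Z), add(SSSZ, Z)), add(add(Z, SSZ), add(SZ, Z)))
  →5  mul(add(add(Z, mul(Z, Z)), add(SSSZ, Z)), add(add(Z, SSZ), add(SZ, Z)))
  →6  mul(add(mul(Z, Z), add(SSSZ, Z)), add(add(Z, SSZ), add(SZ, Z)))
  →7  mul(add(Z, add(SSSZ, Z)), add(add(Z, SSZ), add(SZ, Z)))
  →8  mul(add(SSSZ, Z), add(add(Z, SSZ), add(SZ, Z)))
  →9  mul(S(add(SSZ, Z)), add(add(Z, SSZ), add(SZ, Z)))
  →10  add(add(add(Z, SSZ), add(SZ, Z)), mul(add(SSZ, Z), add(add(Z, SSZ), add(SZ, Z))))
  →11  add(add(SSZ, add(SZ, Z)), mul(add(SSZ, Z), add(add(Z, SSZ), add(SZ, Z))))
  →12  add(S(add(SZ, add(SZ, Z))), mul(add(SSZ, Z), add(add(Z, SSZ), add(SZ, Z))))
  →13  S(add(add(SZ, add(SZ, Z)), mul(add(SSZ, Z), add(add(Z, SSZ), add(SZ, Z)))))
  →14  S(add(S(add(Z, add(SZ, Z))), mul(add(SSZ, Z), add(add(Z, SSZ), add(SZ, Z)))))
  →15  S(S(add(add(Z, add(SZ, Z)), mul(add(SSZ, Z), add(add(Z, SSZ), add(SZ, Z))))))
  →16  S(S(add(add(SZ, Z), mul(add(SSZ, Z), add(add(Z, SSZ), add(SZ, Z))))))
  →17  S(S(add(S(add(Z, Z)), mul(add(SSZ, Z), add(add(Z, SSZ), add(SZ, Z))))))
  →18  S(S(S(add(add(Z, Z), mul(add(SSZ, Z), add(add(Z, SSZ), add(SZ, Z)))))))
  →19  S(S(S(add(Z, mul(add(SSZ, Z), add(add(Z, SSZ), add(SZ, Z)))))))
  →20  S(S(S(mul(add(SSZ, Z), add(add(Z, SSZ), add(SZ, Z))))))
  →21  S(S(S(mul(S(add(SZ, Z)), add(add(Z, SSZ), add(SZ, Z))))))
  →22  S(S(S(add(add(add(Z, SSZ), add(SZ, Z)), mul(add(SZ, Z), add(add(Z, SSZ), add(SZ, Z)))))))
  →23  S(S(S(add(add(SSZ, add(SZ, Z)), mul(add(SZ, Z), add(add(Z, SSZ), add(SZ, Z)))))))
  →24  S(S(S(add(S(add(SZ, add(SZ, Z))), mul(add(SZ, Z), add(add(Z, SSZ), add(SZ, Z)))))))
  →25  S(S(S(S(add(add(SZ, add(SZ, Z)), mul(add(SZ, Z), add(add(Z, SSZ), add(SZ, Z))))))))
  →26  S(S(S(S(add(S(add(Z, add(SZ, Z))), mul(add(SZ, Z), add(add(Z, SSZ), add(SZ, Z))))))))
  →27  S(S(S(S(S(add(add(Z, add(SZ, Z)), mul(add(SZ, Z), add(add(Z, SSZ), add(SZ, Z)))))))))
  →28  S(S(S(S(S(add(add(SZ, Z), mul(add(SZ, Z), add(add(Z, SSZ), add(SZ, Z)))))))))
  →29  S(S(S(S(S(add(S(add(Z, Z)), mul(add(SZ, Z), add(add(Z, SSZ), add(SZ, Z)))))))))
  →30  S(S(S(S(S(S(add(add(Z, Z), mul(add(SZ, Z), add(add(Z, SSZ), add(SZ, Z))))))))))
  →31  S(S(S(S(S(S(add(Z, mul(add(SZ, Z), add(add(Z, SSZ), add(SZ, Z))))))))))
  →32  S(S(S(S(S(S(mul(add(SZ, Z), add(add(Z, SSZ), add(SZ, Z)))))))))
  →33  S(S(S(S(S(S(mul(S(add(Z, Z)), add(add(Z, SSZ), add(SZ, Z)))))))))
  →34  S(S(S(S(S(S(add(add(add(Z, SSZ), add(SZ, Z)), mul(add(Z, Z), add(add(Z, SSZ), add(SZ, Z))))))))))
  →35  S(S(S(S(S(S(add(add(SSZ, add(SZ, Z)), mul(add(Z, Z), add(add(Z, SSZ), add(SZ, Z))))))))))
  →36  S(S(S(S(S(S(add(S(add(SZ, add(SZ, Z))), mul(add(Z, Z), add(add(Z, SSZ), add(SZ, Z))))))))))
  →37  S(S(S(S(S(S(S(add(add(SZ, add(SZ, Z)), mul(add(Z, Z), add(add(Z, SSZ), add(SZ, Z)))))))))))
  →38  S(S(S(S(S(S(S(add(S(add(Z, add(SZ, Z))), mul(add(Z, Z), add(add(Z, SSZ), add(SZ, Z)))))))))))
  →39  S(S(S(S(S(S(S(S(add(add(Z, add(SZ, Z)), mul(add(Z, Z), add(add(Z, SSZ), add(SZ, Z))))))))))))
  →40  S(S(S(S(S(S(S(S(add(add(SZ, Z), mul(add(Z, Z), add(add(Z, SSZ), add(SZ, Z))))))))))))
  →41  S(S(S(S(S(S(S(S(add(S(add(Z, Z)), mul(add(Z, Z), add(add(Z, SSZ), add(SZ, Z))))))))))))
  →42  S(S(S(S(S(S(S(S(S(add(add(Z, Z), mul(add(Z, Z), add(add(Z, SSZ), add(SZ, Z)))))))))))))
  →43  S(S(S(S(S(S(S(S(S(add(Z, mul(add(Z, Z), add(add(Z, SSZ), add(SZ, Z)))))))))))))
  →44  S(S(S(S(S(S(S(S(S(mul(add(Z, Z), add(add(Z, SSZ), add(SZ, Z))))))))))))
  →45  S(S(S(S(S(S(S(S(S(mul(Z, add(add(Z, SSZ), add(SZ, Z))))))))))))
  →46  S^9(Z)

Answer: DIFFERENT — A ⇓ S^8(Z), B ⇓ S^9(Z)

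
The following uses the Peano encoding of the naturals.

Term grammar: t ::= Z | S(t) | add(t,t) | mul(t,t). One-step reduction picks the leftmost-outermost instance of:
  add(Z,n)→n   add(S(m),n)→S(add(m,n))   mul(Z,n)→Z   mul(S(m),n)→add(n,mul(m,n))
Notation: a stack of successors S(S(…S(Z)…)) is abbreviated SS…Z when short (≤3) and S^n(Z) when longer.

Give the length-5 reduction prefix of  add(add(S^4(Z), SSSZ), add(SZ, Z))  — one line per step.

Answer: after 5 steps: S(S(add(S(add(SZ, SSSZ)), add(SZ, Z))))

Reduction:
  start: add(add(S^4(Z), SSSZ), add(SZ, Z))
  step 1: add(S(add(SSSZ, SSSZ)), add(SZ, Z))
  step 2: S(add(add(SSSZ, SSSZ), add(SZ, Z)))
  step 3: S(add(S(add(SSZ, SSSZ)), add(SZ, Z)))
  step 4: S(S(add(add(SSZ, SSSZ), add(SZ, Z))))
  step 5: S(S(add(S(add(SZ, SSSZ)), add(SZ, Z))))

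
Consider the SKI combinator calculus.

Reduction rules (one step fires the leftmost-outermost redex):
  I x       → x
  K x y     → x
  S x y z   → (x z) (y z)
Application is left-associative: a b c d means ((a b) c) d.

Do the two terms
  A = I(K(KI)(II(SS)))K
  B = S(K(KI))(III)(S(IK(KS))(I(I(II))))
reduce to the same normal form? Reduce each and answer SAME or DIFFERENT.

Term A:
  start: I(K(KI)(II(SS)))K
  step 1: K(KI)(II(SS))K
  step 2: KIK
  step 3: I

Term B:
  start: S(K(KI))(III)(S(IK(KS))(I(I(II))))
  step 1: K(KI)(S(IK(KS))(I(I(II))))(III(S(IK(KS))(I(I(II)))))
  step 2: KI(III(S(IK(KS))(I(I(II)))))
  step 3: I

Answer: SAME — A ⇓ I, B ⇓ I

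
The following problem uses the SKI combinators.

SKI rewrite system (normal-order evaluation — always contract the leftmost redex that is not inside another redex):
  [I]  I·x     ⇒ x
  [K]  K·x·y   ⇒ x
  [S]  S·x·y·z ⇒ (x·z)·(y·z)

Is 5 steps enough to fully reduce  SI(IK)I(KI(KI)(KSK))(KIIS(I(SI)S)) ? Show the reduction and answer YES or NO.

Answer: NO — after 5 steps the term is I(KIIS(I(SI)S)), not yet normal

Reduction:
  start: SI(IK)I(KI(KI)(KSK))(KIIS(I(SI)S))
  →1  II(IKI)(KI(KI)(KSK))(KIIS(I(SI)S))
  →2  I(IKI)(KI(KI)(KSK))(KIIS(I(SI)S))
  →3  IKI(KI(KI)(KSK))(KIIS(I(SI)S))
  →4  KI(KI(KI)(KSK))(KIIS(I(SI)S))
  →5  I(KIIS(I(SI)S))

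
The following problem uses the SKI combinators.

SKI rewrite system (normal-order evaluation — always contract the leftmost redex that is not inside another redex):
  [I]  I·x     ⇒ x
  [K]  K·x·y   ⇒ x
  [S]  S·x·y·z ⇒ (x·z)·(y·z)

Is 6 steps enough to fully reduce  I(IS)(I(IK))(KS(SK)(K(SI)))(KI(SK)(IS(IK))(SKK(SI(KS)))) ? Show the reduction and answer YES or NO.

Answer: NO — after 6 steps the term is KI(SK)(IS(IK))(SKK(SI(KS))), not yet normal

Derivation:
  start: I(IS)(I(IK))(KS(SK)(K(SI)))(KI(SK)(IS(IK))(SKK(SI(KS))))
  [1] IS(I(IK))(KS(SK)(K(SI)))(KI(SK)(IS(IK))(SKK(SI(KS))))
  [2] S(I(IK))(KS(SK)(K(SI)))(KI(SK)(IS(IK))(SKK(SI(KS))))
  [3] I(IK)(KI(SK)(IS(IK))(SKK(SI(KS))))(KS(SK)(K(SI))(KI(SK)(IS(IK))(SKK(SI(KS)))))
  [4] IK(KI(SK)(IS(IK))(SKK(SI(KS))))(KS(SK)(K(SI))(KI(SK)(IS(IK))(SKK(SI(KS)))))
  [5] K(KI(SK)(IS(IK))(SKK(SI(KS))))(KS(SK)(K(SI))(KI(SK)(IS(IK))(SKK(SI(KS)))))
  [6] KI(SK)(IS(IK))(SKK(SI(KS)))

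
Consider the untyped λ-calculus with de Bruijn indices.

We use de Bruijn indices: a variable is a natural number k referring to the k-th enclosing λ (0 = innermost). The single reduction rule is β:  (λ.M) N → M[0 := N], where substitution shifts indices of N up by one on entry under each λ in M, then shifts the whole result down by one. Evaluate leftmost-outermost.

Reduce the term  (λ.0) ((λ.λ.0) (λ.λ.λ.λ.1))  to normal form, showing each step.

Answer: normal form = λ.0  (in 2 steps)

Reduction:
  start: (λ.0) ((λ.λ.0) (λ.λ.λ.λ.1))
  [1] (λ.λ.0) (λ.λ.λ.λ.1)
  [2] λ.0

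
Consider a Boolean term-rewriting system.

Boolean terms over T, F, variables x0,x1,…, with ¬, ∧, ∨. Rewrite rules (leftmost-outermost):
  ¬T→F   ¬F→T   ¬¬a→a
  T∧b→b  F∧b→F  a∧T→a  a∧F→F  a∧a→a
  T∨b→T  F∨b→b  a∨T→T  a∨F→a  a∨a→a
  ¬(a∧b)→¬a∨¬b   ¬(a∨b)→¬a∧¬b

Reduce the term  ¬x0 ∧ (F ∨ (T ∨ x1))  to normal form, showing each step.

Answer: normal form = ¬x0  (in 3 steps)

Derivation:
  start: ¬x0 ∧ (F ∨ (T ∨ x1))
  [1] ¬x0 ∧ (T ∨ x1)
  [2] ¬x0 ∧ T
  [3] ¬x0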